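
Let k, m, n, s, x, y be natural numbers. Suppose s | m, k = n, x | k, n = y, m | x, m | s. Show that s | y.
k = n and n = y, so k = y. From m | s and s | m, m = s. m | x and x | k, therefore m | k. From m = s, s | k. Since k = y, s | y.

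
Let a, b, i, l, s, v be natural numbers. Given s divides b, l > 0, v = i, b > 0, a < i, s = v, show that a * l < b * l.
s = v and v = i, hence s = i. s divides b, so i divides b. From b > 0, i ≤ b. Since a < i, a < b. Using l > 0, by multiplying by a positive, a * l < b * l.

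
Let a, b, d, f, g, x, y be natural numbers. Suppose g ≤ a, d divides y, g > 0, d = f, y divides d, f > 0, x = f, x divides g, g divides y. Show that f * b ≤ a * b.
y divides d and d divides y, thus y = d. d = f, so y = f. Since g divides y, g divides f. From f > 0, g ≤ f. From x = f and x divides g, f divides g. g > 0, so f ≤ g. Since g ≤ f, g = f. g ≤ a, so f ≤ a. By multiplying by a non-negative, f * b ≤ a * b.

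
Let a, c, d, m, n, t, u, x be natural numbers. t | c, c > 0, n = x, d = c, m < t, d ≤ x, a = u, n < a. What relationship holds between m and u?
m < u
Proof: Because t | c and c > 0, t ≤ c. m < t, so m < c. d = c and d ≤ x, so c ≤ x. a = u and n < a, thus n < u. Since n = x, x < u. Because c ≤ x, c < u. m < c, so m < u.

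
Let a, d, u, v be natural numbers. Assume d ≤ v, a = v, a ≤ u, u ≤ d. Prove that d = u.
Since a = v and a ≤ u, v ≤ u. Since d ≤ v, d ≤ u. Because u ≤ d, d = u.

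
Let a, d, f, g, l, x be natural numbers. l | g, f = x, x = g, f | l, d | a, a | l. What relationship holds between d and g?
d | g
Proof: f = x and x = g, so f = g. From f | l, g | l. l | g, so l = g. From d | a and a | l, d | l. From l = g, d | g.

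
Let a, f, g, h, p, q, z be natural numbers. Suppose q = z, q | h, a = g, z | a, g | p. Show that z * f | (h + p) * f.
q = z and q | h, thus z | h. Since a = g and z | a, z | g. Since g | p, z | p. z | h, so z | h + p. Then z * f | (h + p) * f.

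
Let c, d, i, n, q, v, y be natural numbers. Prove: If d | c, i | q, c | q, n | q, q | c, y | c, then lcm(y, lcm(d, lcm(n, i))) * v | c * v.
Since q | c and c | q, q = c. n | q and i | q, so lcm(n, i) | q. Since q = c, lcm(n, i) | c. d | c, so lcm(d, lcm(n, i)) | c. Since y | c, lcm(y, lcm(d, lcm(n, i))) | c. Then lcm(y, lcm(d, lcm(n, i))) * v | c * v.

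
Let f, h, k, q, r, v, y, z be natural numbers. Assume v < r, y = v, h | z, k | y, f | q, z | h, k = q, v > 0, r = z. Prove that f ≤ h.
z | h and h | z, hence z = h. r = z, so r = h. k = q and k | y, so q | y. y = v, so q | v. Since f | q, f | v. Since v > 0, f ≤ v. v < r, so f < r. Since r = h, f < h. Then f ≤ h.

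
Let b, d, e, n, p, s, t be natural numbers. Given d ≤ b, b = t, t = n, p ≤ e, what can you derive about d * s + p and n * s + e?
d * s + p ≤ n * s + e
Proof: Since b = t and t = n, b = n. d ≤ b, so d ≤ n. By multiplying by a non-negative, d * s ≤ n * s. Since p ≤ e, d * s + p ≤ n * s + e.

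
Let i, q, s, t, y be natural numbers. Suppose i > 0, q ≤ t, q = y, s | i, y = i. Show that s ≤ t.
s | i and i > 0, therefore s ≤ i. Because q = y and q ≤ t, y ≤ t. Since y = i, i ≤ t. s ≤ i, so s ≤ t.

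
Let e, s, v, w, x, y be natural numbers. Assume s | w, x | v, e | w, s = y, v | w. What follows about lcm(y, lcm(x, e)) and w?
lcm(y, lcm(x, e)) | w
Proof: s = y and s | w, so y | w. x | v and v | w, hence x | w. e | w, so lcm(x, e) | w. y | w, so lcm(y, lcm(x, e)) | w.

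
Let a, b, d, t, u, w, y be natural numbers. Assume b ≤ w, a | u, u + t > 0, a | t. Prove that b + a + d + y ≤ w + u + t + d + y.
a | u and a | t, therefore a | u + t. Since u + t > 0, a ≤ u + t. Then a + d ≤ u + t + d. Since b ≤ w, b + a + d ≤ w + u + t + d. Then b + a + d + y ≤ w + u + t + d + y.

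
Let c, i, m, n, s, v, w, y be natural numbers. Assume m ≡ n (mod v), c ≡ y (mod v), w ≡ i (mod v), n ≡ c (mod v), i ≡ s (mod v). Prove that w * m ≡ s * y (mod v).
w ≡ i (mod v) and i ≡ s (mod v), thus w ≡ s (mod v). m ≡ n (mod v) and n ≡ c (mod v), so m ≡ c (mod v). c ≡ y (mod v), so m ≡ y (mod v). Because w ≡ s (mod v), by multiplying congruences, w * m ≡ s * y (mod v).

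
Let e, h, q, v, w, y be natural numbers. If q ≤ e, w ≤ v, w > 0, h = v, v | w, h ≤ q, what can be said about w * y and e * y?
w * y ≤ e * y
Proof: v | w and w > 0, thus v ≤ w. w ≤ v, so v = w. h = v and h ≤ q, thus v ≤ q. From q ≤ e, v ≤ e. Since v = w, w ≤ e. Then w * y ≤ e * y.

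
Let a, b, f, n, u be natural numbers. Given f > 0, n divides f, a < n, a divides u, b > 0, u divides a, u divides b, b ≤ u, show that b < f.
Because a divides u and u divides a, a = u. u divides b and b > 0, so u ≤ b. b ≤ u, so u = b. a = u, so a = b. n divides f and f > 0, therefore n ≤ f. a < n, so a < f. a = b, so b < f.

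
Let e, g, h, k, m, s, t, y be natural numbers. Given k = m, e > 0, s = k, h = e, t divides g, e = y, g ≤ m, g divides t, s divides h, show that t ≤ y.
g divides t and t divides g, so g = t. g ≤ m, so t ≤ m. h = e and s divides h, therefore s divides e. s = k, so k divides e. From k = m, m divides e. Since e > 0, m ≤ e. t ≤ m, so t ≤ e. e = y, so t ≤ y.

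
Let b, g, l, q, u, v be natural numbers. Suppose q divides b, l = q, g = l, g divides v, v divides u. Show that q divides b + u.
g = l and g divides v, hence l divides v. v divides u, so l divides u. Since l = q, q divides u. Because q divides b, q divides b + u.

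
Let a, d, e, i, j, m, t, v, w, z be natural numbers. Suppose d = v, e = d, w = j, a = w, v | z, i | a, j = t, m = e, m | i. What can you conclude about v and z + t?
v | z + t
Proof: From e = d and d = v, e = v. w = j and j = t, hence w = t. m | i and i | a, so m | a. a = w, so m | w. Since m = e, e | w. Since w = t, e | t. Since e = v, v | t. Since v | z, v | z + t.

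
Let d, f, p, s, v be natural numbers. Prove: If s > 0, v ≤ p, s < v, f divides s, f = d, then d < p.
f divides s and s > 0, so f ≤ s. Since s < v, f < v. Since v ≤ p, f < p. Since f = d, d < p.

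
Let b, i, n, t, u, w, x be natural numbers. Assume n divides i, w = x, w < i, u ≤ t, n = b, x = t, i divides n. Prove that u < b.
Since i divides n and n divides i, i = n. Since n = b, i = b. w = x and x = t, therefore w = t. w < i, so t < i. i = b, so t < b. Since u ≤ t, u < b.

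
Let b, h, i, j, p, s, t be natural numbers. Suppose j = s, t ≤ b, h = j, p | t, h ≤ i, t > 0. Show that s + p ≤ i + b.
h = j and j = s, therefore h = s. From h ≤ i, s ≤ i. p | t and t > 0, thus p ≤ t. t ≤ b, so p ≤ b. Since s ≤ i, s + p ≤ i + b.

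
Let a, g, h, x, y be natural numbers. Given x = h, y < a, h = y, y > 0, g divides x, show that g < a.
x = h and h = y, therefore x = y. Since g divides x, g divides y. Since y > 0, g ≤ y. y < a, so g < a.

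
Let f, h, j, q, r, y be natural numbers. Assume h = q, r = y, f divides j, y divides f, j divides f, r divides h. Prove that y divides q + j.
Because r = y and r divides h, y divides h. h = q, so y divides q. f divides j and j divides f, so f = j. Since y divides f, y divides j. Since y divides q, y divides q + j.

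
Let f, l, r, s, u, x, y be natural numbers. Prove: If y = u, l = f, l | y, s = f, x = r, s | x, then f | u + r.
Because l = f and l | y, f | y. Since y = u, f | u. Since x = r and s | x, s | r. s = f, so f | r. f | u, so f | u + r.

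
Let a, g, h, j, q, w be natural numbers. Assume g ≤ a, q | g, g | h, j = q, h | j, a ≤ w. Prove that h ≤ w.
From j = q and h | j, h | q. Since q | g, h | g. g | h, so g = h. Because g ≤ a, h ≤ a. Since a ≤ w, h ≤ w.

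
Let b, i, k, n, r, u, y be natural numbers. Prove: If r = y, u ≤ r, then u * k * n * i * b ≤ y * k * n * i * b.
Because r = y and u ≤ r, u ≤ y. Then u * k ≤ y * k. Then u * k * n ≤ y * k * n. Then u * k * n * i ≤ y * k * n * i. Then u * k * n * i * b ≤ y * k * n * i * b.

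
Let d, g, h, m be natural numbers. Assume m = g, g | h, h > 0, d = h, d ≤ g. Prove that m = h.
g | h and h > 0, therefore g ≤ h. d = h and d ≤ g, thus h ≤ g. Since g ≤ h, g = h. m = g, so m = h.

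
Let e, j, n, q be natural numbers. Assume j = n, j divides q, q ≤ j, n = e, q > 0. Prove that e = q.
j divides q and q > 0, therefore j ≤ q. Since q ≤ j, q = j. Because j = n, q = n. n = e, so q = e. Then e = q.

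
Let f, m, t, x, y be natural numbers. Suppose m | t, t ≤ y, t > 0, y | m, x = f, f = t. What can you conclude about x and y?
x = y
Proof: Because x = f and f = t, x = t. y | m and m | t, hence y | t. Since t > 0, y ≤ t. t ≤ y, so t = y. Since x = t, x = y.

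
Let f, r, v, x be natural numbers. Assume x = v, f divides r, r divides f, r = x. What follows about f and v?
f = v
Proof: Because f divides r and r divides f, f = r. Since r = x, f = x. Since x = v, f = v.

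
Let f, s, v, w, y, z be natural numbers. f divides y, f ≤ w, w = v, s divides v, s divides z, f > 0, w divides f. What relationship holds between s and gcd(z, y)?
s divides gcd(z, y)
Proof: Because w divides f and f > 0, w ≤ f. f ≤ w, so f = w. Since w = v, f = v. Since f divides y, v divides y. s divides v, so s divides y. s divides z, so s divides gcd(z, y).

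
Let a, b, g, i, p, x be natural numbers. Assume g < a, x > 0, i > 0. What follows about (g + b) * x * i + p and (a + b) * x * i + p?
(g + b) * x * i + p < (a + b) * x * i + p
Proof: Because g < a, g + b < a + b. x > 0, so (g + b) * x < (a + b) * x. Because i > 0, (g + b) * x * i < (a + b) * x * i. Then (g + b) * x * i + p < (a + b) * x * i + p.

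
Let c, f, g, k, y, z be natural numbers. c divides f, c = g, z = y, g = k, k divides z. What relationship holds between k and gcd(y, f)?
k divides gcd(y, f)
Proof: Because z = y and k divides z, k divides y. c = g and g = k, therefore c = k. c divides f, so k divides f. Since k divides y, k divides gcd(y, f).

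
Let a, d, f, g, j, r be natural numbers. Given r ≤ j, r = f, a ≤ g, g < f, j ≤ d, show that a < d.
Since a ≤ g and g < f, a < f. r ≤ j and j ≤ d, therefore r ≤ d. r = f, so f ≤ d. Since a < f, a < d.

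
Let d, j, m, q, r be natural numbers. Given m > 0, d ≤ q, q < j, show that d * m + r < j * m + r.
d ≤ q and q < j, so d < j. Since m > 0, by multiplying by a positive, d * m < j * m. Then d * m + r < j * m + r.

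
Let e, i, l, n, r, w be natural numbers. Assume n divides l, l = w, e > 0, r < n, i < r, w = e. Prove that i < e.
Since i < r and r < n, i < n. Since l = w and w = e, l = e. n divides l, so n divides e. e > 0, so n ≤ e. i < n, so i < e.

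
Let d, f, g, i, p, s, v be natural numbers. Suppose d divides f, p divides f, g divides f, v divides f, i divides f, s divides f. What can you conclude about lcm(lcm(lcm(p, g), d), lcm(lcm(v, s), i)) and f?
lcm(lcm(lcm(p, g), d), lcm(lcm(v, s), i)) divides f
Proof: p divides f and g divides f, so lcm(p, g) divides f. d divides f, so lcm(lcm(p, g), d) divides f. v divides f and s divides f, thus lcm(v, s) divides f. i divides f, so lcm(lcm(v, s), i) divides f. lcm(lcm(p, g), d) divides f, so lcm(lcm(lcm(p, g), d), lcm(lcm(v, s), i)) divides f.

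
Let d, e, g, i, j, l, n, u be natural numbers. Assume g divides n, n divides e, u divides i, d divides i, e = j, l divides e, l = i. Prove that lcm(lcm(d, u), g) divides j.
d divides i and u divides i, thus lcm(d, u) divides i. l = i and l divides e, therefore i divides e. lcm(d, u) divides i, so lcm(d, u) divides e. From g divides n and n divides e, g divides e. Because lcm(d, u) divides e, lcm(lcm(d, u), g) divides e. Because e = j, lcm(lcm(d, u), g) divides j.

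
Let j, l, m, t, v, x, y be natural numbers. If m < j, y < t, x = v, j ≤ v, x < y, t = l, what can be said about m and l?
m < l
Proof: m < j and j ≤ v, hence m < v. From x = v and x < y, v < y. Since m < v, m < y. From y < t, m < t. Since t = l, m < l.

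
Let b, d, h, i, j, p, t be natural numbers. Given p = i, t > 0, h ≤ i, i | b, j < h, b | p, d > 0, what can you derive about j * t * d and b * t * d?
j * t * d < b * t * d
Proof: From p = i and b | p, b | i. i | b, so i = b. j < h and h ≤ i, hence j < i. From i = b, j < b. t > 0, so j * t < b * t. Since d > 0, j * t * d < b * t * d.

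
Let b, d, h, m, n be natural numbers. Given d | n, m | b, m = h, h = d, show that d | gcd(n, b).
m = h and h = d, so m = d. Since m | b, d | b. Since d | n, d | gcd(n, b).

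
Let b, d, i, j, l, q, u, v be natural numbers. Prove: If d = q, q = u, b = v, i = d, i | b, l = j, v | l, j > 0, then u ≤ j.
d = q and q = u, therefore d = u. i = d and i | b, thus d | b. From b = v, d | v. l = j and v | l, so v | j. d | v, so d | j. From d = u, u | j. Since j > 0, u ≤ j.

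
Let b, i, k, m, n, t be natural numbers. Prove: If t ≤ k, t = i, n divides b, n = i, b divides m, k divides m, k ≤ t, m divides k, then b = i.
k ≤ t and t ≤ k, therefore k = t. Since t = i, k = i. Because m divides k and k divides m, m = k. b divides m, so b divides k. k = i, so b divides i. n = i and n divides b, therefore i divides b. Since b divides i, b = i.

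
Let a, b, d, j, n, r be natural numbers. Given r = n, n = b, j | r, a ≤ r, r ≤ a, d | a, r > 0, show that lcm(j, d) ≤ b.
r = n and n = b, therefore r = b. Because a ≤ r and r ≤ a, a = r. d | a, so d | r. j | r, so lcm(j, d) | r. r > 0, so lcm(j, d) ≤ r. r = b, so lcm(j, d) ≤ b.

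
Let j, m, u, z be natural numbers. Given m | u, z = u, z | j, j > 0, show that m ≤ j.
z = u and z | j, hence u | j. m | u, so m | j. Since j > 0, m ≤ j.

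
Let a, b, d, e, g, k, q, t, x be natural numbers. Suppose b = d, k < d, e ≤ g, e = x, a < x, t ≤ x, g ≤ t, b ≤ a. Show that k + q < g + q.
b = d and b ≤ a, hence d ≤ a. Because k < d, k < a. e = x and e ≤ g, therefore x ≤ g. g ≤ t and t ≤ x, so g ≤ x. Because x ≤ g, x = g. Since a < x, a < g. k < a, so k < g. Then k + q < g + q.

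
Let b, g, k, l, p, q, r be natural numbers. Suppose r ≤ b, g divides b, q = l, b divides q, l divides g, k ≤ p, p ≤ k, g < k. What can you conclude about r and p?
r < p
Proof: From q = l and b divides q, b divides l. l divides g, so b divides g. g divides b, so g = b. k ≤ p and p ≤ k, therefore k = p. g < k, so g < p. Since g = b, b < p. r ≤ b, so r < p.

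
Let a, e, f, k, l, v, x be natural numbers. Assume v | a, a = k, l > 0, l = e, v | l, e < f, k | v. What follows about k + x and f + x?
k + x < f + x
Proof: a = k and v | a, so v | k. From k | v, v = k. v | l and l > 0, thus v ≤ l. l = e, so v ≤ e. Since v = k, k ≤ e. Because e < f, k < f. Then k + x < f + x.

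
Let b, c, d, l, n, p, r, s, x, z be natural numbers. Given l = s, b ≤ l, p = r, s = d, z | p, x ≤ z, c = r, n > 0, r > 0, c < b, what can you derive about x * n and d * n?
x * n < d * n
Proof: p = r and z | p, so z | r. r > 0, so z ≤ r. x ≤ z, so x ≤ r. Since l = s and s = d, l = d. c < b and b ≤ l, so c < l. c = r, so r < l. l = d, so r < d. x ≤ r, so x < d. n > 0, so x * n < d * n.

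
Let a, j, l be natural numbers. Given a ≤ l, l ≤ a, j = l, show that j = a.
From l ≤ a and a ≤ l, l = a. j = l, so j = a.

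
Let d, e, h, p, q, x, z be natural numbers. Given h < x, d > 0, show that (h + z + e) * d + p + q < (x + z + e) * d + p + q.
h < x, hence h + z < x + z. Then h + z + e < x + z + e. Since d > 0, by multiplying by a positive, (h + z + e) * d < (x + z + e) * d. Then (h + z + e) * d + p < (x + z + e) * d + p. Then (h + z + e) * d + p + q < (x + z + e) * d + p + q.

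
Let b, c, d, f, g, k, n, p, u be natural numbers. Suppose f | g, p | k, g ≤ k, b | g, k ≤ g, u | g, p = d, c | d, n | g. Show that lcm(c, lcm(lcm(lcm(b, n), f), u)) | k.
From p = d and p | k, d | k. Since c | d, c | k. From g ≤ k and k ≤ g, g = k. Because b | g and n | g, lcm(b, n) | g. Since f | g, lcm(lcm(b, n), f) | g. Since u | g, lcm(lcm(lcm(b, n), f), u) | g. g = k, so lcm(lcm(lcm(b, n), f), u) | k. c | k, so lcm(c, lcm(lcm(lcm(b, n), f), u)) | k.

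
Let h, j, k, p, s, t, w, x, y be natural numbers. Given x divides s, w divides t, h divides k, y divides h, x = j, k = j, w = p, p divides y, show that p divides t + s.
Because w = p and w divides t, p divides t. Because p divides y and y divides h, p divides h. k = j and h divides k, so h divides j. Since p divides h, p divides j. Because x = j and x divides s, j divides s. Because p divides j, p divides s. Since p divides t, p divides t + s.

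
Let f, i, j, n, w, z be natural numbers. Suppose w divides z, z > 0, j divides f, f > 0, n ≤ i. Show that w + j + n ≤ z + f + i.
Since w divides z and z > 0, w ≤ z. j divides f and f > 0, hence j ≤ f. From w ≤ z, w + j ≤ z + f. Because n ≤ i, w + j + n ≤ z + f + i.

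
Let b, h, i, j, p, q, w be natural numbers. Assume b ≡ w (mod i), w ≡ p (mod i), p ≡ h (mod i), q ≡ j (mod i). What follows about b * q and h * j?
b * q ≡ h * j (mod i)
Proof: Because b ≡ w (mod i) and w ≡ p (mod i), b ≡ p (mod i). Since p ≡ h (mod i), b ≡ h (mod i). Combining with q ≡ j (mod i), by multiplying congruences, b * q ≡ h * j (mod i).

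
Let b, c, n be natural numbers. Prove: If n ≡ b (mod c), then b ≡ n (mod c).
n ≡ b (mod c). By symmetry, b ≡ n (mod c).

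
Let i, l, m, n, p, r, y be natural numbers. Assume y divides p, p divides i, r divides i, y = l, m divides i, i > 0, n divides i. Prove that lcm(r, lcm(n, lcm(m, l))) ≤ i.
y = l and y divides p, hence l divides p. From p divides i, l divides i. m divides i, so lcm(m, l) divides i. n divides i, so lcm(n, lcm(m, l)) divides i. Since r divides i, lcm(r, lcm(n, lcm(m, l))) divides i. i > 0, so lcm(r, lcm(n, lcm(m, l))) ≤ i.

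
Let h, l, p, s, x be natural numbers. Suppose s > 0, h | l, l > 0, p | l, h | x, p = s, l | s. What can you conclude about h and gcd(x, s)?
h | gcd(x, s)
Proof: Because l | s and s > 0, l ≤ s. p = s and p | l, thus s | l. l > 0, so s ≤ l. Since l ≤ s, l = s. Since h | l, h | s. h | x, so h | gcd(x, s).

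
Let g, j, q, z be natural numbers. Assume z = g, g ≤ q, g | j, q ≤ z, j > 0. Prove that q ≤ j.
Because z = g and q ≤ z, q ≤ g. g ≤ q, so g = q. From g | j, q | j. j > 0, so q ≤ j.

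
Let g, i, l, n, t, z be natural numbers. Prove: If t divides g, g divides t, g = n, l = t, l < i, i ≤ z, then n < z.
t divides g and g divides t, thus t = g. g = n, so t = n. Since l = t and l < i, t < i. Since i ≤ z, t < z. t = n, so n < z.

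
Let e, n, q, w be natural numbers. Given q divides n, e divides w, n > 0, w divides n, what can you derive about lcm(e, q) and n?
lcm(e, q) ≤ n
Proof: e divides w and w divides n, hence e divides n. Because q divides n, lcm(e, q) divides n. Since n > 0, lcm(e, q) ≤ n.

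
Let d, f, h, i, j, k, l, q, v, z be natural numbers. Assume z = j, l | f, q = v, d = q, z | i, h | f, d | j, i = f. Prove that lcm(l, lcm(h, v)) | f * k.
Because d = q and q = v, d = v. d | j, so v | j. i = f and z | i, hence z | f. z = j, so j | f. v | j, so v | f. h | f, so lcm(h, v) | f. l | f, so lcm(l, lcm(h, v)) | f. Then lcm(l, lcm(h, v)) | f * k.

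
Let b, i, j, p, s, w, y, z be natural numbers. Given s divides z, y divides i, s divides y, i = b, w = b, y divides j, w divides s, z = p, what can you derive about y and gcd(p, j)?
y divides gcd(p, j)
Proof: i = b and y divides i, hence y divides b. w = b and w divides s, therefore b divides s. y divides b, so y divides s. Since s divides y, s = y. From z = p and s divides z, s divides p. s = y, so y divides p. Because y divides j, y divides gcd(p, j).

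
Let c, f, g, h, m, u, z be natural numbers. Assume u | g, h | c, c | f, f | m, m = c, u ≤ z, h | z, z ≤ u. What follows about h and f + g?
h | f + g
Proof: From m = c and f | m, f | c. c | f, so c = f. Because h | c, h | f. Because u ≤ z and z ≤ u, u = z. From u | g, z | g. Since h | z, h | g. Since h | f, h | f + g.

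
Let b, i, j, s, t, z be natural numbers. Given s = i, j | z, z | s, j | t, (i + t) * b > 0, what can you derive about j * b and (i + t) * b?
j * b ≤ (i + t) * b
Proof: s = i and z | s, thus z | i. j | z, so j | i. j | t, so j | i + t. Then j * b | (i + t) * b. (i + t) * b > 0, so j * b ≤ (i + t) * b.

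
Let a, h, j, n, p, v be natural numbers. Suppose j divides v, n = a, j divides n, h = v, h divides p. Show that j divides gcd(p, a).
h = v and h divides p, hence v divides p. Since j divides v, j divides p. n = a and j divides n, hence j divides a. Because j divides p, j divides gcd(p, a).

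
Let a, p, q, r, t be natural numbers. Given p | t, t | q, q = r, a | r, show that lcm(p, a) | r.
q = r and t | q, therefore t | r. Since p | t, p | r. Since a | r, lcm(p, a) | r.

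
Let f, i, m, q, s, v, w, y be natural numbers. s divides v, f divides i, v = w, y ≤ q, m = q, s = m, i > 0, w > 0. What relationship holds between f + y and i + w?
f + y ≤ i + w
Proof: f divides i and i > 0, therefore f ≤ i. Because s = m and s divides v, m divides v. Since m = q, q divides v. Since v = w, q divides w. Because w > 0, q ≤ w. Since y ≤ q, y ≤ w. Since f ≤ i, f + y ≤ i + w.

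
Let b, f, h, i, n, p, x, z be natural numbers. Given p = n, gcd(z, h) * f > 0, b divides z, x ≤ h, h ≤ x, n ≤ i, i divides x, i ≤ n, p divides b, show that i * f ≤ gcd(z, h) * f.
n ≤ i and i ≤ n, hence n = i. p = n and p divides b, thus n divides b. b divides z, so n divides z. Since n = i, i divides z. x ≤ h and h ≤ x, therefore x = h. Because i divides x, i divides h. Since i divides z, i divides gcd(z, h). Then i * f divides gcd(z, h) * f. Since gcd(z, h) * f > 0, i * f ≤ gcd(z, h) * f.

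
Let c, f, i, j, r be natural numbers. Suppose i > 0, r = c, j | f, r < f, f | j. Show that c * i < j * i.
f | j and j | f, thus f = j. Since r < f, r < j. Since r = c, c < j. Since i > 0, c * i < j * i.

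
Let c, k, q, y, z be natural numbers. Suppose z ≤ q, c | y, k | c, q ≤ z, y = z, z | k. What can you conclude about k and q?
k = q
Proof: q ≤ z and z ≤ q, so q = z. Since k | c and c | y, k | y. Because y = z, k | z. z | k, so z = k. q = z, so q = k. Then k = q.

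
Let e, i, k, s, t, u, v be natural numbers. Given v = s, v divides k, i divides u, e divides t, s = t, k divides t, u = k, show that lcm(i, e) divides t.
Since v = s and s = t, v = t. Since v divides k, t divides k. Because k divides t, k = t. Since u = k, u = t. Since i divides u, i divides t. Because e divides t, lcm(i, e) divides t.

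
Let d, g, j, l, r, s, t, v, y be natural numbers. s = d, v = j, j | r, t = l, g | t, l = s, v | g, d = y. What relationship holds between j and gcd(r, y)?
j | gcd(r, y)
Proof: Because l = s and s = d, l = d. Since d = y, l = y. t = l and g | t, therefore g | l. Because v | g, v | l. l = y, so v | y. Since v = j, j | y. j | r, so j | gcd(r, y).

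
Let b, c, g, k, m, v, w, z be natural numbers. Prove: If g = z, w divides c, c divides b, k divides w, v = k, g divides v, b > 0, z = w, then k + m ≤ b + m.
g = z and g divides v, thus z divides v. z = w, so w divides v. Since v = k, w divides k. Since k divides w, w = k. Because w divides c and c divides b, w divides b. b > 0, so w ≤ b. Since w = k, k ≤ b. Then k + m ≤ b + m.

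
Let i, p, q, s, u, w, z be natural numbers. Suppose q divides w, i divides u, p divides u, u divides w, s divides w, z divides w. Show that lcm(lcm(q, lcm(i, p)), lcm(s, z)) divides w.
Since i divides u and p divides u, lcm(i, p) divides u. u divides w, so lcm(i, p) divides w. Since q divides w, lcm(q, lcm(i, p)) divides w. Since s divides w and z divides w, lcm(s, z) divides w. lcm(q, lcm(i, p)) divides w, so lcm(lcm(q, lcm(i, p)), lcm(s, z)) divides w.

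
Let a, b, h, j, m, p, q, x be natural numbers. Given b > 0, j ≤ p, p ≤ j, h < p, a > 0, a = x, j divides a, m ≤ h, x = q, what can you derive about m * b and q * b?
m * b < q * b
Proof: Because a = x and x = q, a = q. Because j ≤ p and p ≤ j, j = p. Since j divides a and a > 0, j ≤ a. j = p, so p ≤ a. From h < p, h < a. Since a = q, h < q. m ≤ h, so m < q. Since b > 0, by multiplying by a positive, m * b < q * b.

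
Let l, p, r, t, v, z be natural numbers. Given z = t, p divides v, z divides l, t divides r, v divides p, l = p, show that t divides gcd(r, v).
Since p divides v and v divides p, p = v. l = p, so l = v. Because z divides l, z divides v. z = t, so t divides v. t divides r, so t divides gcd(r, v).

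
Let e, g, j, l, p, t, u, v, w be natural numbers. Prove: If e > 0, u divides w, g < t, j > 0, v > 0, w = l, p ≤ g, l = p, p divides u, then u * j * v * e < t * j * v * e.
Because w = l and l = p, w = p. Since u divides w, u divides p. Since p divides u, p = u. Since p ≤ g and g < t, p < t. p = u, so u < t. Since j > 0, by multiplying by a positive, u * j < t * j. From v > 0, by multiplying by a positive, u * j * v < t * j * v. Combined with e > 0, by multiplying by a positive, u * j * v * e < t * j * v * e.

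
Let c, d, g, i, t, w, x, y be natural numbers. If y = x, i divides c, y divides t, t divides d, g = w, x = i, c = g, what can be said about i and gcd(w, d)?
i divides gcd(w, d)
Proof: Because c = g and g = w, c = w. i divides c, so i divides w. y divides t and t divides d, therefore y divides d. Since y = x, x divides d. Since x = i, i divides d. Since i divides w, i divides gcd(w, d).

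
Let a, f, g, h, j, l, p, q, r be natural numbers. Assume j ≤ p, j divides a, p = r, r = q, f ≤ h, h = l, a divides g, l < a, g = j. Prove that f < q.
p = r and r = q, therefore p = q. h = l and f ≤ h, hence f ≤ l. g = j and a divides g, thus a divides j. j divides a, so a = j. From l < a, l < j. Since j ≤ p, l < p. Since f ≤ l, f < p. p = q, so f < q.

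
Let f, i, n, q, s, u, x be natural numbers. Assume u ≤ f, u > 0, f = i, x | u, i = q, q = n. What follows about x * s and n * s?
x * s ≤ n * s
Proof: x | u and u > 0, hence x ≤ u. From f = i and i = q, f = q. Since q = n, f = n. u ≤ f, so u ≤ n. Since x ≤ u, x ≤ n. Then x * s ≤ n * s.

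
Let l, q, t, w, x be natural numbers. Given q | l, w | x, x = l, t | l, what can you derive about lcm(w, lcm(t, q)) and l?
lcm(w, lcm(t, q)) | l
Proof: Because x = l and w | x, w | l. t | l and q | l, so lcm(t, q) | l. Because w | l, lcm(w, lcm(t, q)) | l.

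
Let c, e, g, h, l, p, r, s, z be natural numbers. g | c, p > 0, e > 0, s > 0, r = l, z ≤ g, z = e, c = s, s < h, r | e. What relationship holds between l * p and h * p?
l * p < h * p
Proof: r = l and r | e, therefore l | e. Since e > 0, l ≤ e. Since z = e and z ≤ g, e ≤ g. l ≤ e, so l ≤ g. Because c = s and g | c, g | s. Since s > 0, g ≤ s. s < h, so g < h. From l ≤ g, l < h. Since p > 0, l * p < h * p.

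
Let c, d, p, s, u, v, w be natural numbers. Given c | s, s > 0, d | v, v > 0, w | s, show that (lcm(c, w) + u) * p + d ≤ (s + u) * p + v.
c | s and w | s, thus lcm(c, w) | s. s > 0, so lcm(c, w) ≤ s. Then lcm(c, w) + u ≤ s + u. Then (lcm(c, w) + u) * p ≤ (s + u) * p. Because d | v and v > 0, d ≤ v. Since (lcm(c, w) + u) * p ≤ (s + u) * p, (lcm(c, w) + u) * p + d ≤ (s + u) * p + v.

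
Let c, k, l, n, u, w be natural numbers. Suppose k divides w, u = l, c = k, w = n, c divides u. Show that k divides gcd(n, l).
w = n and k divides w, therefore k divides n. u = l and c divides u, thus c divides l. Since c = k, k divides l. Since k divides n, k divides gcd(n, l).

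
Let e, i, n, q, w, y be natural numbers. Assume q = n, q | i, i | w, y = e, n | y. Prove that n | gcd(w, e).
From q | i and i | w, q | w. q = n, so n | w. y = e and n | y, thus n | e. Since n | w, n | gcd(w, e).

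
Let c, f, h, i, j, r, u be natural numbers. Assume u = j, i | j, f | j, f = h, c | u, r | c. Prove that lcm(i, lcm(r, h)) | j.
r | c and c | u, thus r | u. u = j, so r | j. f = h and f | j, thus h | j. Because r | j, lcm(r, h) | j. i | j, so lcm(i, lcm(r, h)) | j.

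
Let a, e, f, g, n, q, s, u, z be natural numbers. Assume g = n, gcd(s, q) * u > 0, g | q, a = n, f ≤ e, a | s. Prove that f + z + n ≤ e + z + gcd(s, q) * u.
f ≤ e, so f + z ≤ e + z. a = n and a | s, hence n | s. g = n and g | q, hence n | q. Since n | s, n | gcd(s, q). Then n | gcd(s, q) * u. gcd(s, q) * u > 0, so n ≤ gcd(s, q) * u. Since f + z ≤ e + z, f + z + n ≤ e + z + gcd(s, q) * u.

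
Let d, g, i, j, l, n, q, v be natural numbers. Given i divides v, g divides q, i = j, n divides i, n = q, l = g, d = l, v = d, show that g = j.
Since n = q and n divides i, q divides i. g divides q, so g divides i. From d = l and l = g, d = g. v = d and i divides v, hence i divides d. d = g, so i divides g. g divides i, so g = i. i = j, so g = j.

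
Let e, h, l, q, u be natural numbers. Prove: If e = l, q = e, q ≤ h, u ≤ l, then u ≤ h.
q = e and e = l, thus q = l. q ≤ h, so l ≤ h. From u ≤ l, u ≤ h.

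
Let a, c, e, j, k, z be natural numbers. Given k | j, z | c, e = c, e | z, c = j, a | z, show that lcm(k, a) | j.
Because e = c and e | z, c | z. z | c, so z = c. Since c = j, z = j. Since a | z, a | j. Since k | j, lcm(k, a) | j.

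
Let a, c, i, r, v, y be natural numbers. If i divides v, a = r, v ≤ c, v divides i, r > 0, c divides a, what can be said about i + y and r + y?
i + y ≤ r + y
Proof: Since v divides i and i divides v, v = i. v ≤ c, so i ≤ c. From a = r and c divides a, c divides r. From r > 0, c ≤ r. i ≤ c, so i ≤ r. Then i + y ≤ r + y.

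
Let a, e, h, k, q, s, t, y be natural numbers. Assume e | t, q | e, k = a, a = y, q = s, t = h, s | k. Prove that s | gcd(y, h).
k = a and s | k, hence s | a. a = y, so s | y. q | e and e | t, hence q | t. Since t = h, q | h. q = s, so s | h. s | y, so s | gcd(y, h).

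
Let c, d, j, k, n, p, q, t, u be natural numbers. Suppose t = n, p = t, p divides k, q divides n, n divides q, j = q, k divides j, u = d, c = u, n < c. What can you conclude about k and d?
k < d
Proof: p = t and p divides k, therefore t divides k. From t = n, n divides k. q divides n and n divides q, thus q = n. j = q and k divides j, hence k divides q. Since q = n, k divides n. Since n divides k, n = k. Since c = u and n < c, n < u. u = d, so n < d. Since n = k, k < d.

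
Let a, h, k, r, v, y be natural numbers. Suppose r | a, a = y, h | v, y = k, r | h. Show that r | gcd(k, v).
a = y and r | a, thus r | y. Since y = k, r | k. Since r | h and h | v, r | v. Since r | k, r | gcd(k, v).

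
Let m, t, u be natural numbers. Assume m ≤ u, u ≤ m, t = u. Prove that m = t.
From u ≤ m and m ≤ u, u = m. t = u, so t = m. Then m = t.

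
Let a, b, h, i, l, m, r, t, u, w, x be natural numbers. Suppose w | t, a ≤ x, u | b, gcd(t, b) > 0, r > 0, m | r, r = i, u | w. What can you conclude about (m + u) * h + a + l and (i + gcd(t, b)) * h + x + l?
(m + u) * h + a + l ≤ (i + gcd(t, b)) * h + x + l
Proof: m | r and r > 0, so m ≤ r. r = i, so m ≤ i. Because u | w and w | t, u | t. Since u | b, u | gcd(t, b). Since gcd(t, b) > 0, u ≤ gcd(t, b). Since m ≤ i, m + u ≤ i + gcd(t, b). Then (m + u) * h ≤ (i + gcd(t, b)) * h. a ≤ x, thus a + l ≤ x + l. (m + u) * h ≤ (i + gcd(t, b)) * h, so (m + u) * h + a + l ≤ (i + gcd(t, b)) * h + x + l.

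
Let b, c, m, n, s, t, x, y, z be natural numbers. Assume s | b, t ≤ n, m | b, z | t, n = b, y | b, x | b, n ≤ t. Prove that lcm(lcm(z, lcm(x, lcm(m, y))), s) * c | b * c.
t ≤ n and n ≤ t, thus t = n. Since n = b, t = b. z | t, so z | b. Because m | b and y | b, lcm(m, y) | b. From x | b, lcm(x, lcm(m, y)) | b. z | b, so lcm(z, lcm(x, lcm(m, y))) | b. s | b, so lcm(lcm(z, lcm(x, lcm(m, y))), s) | b. Then lcm(lcm(z, lcm(x, lcm(m, y))), s) * c | b * c.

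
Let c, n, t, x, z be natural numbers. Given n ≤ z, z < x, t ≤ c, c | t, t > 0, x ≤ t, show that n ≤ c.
n ≤ z and z < x, therefore n < x. c | t and t > 0, thus c ≤ t. t ≤ c, so t = c. Since x ≤ t, x ≤ c. Since n < x, n < c. Then n ≤ c.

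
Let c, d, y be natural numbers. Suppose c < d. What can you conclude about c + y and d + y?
c + y < d + y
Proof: Since c < d, by adding to both sides, c + y < d + y.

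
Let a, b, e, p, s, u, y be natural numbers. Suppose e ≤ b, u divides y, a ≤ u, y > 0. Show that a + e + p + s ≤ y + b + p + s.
u divides y and y > 0, thus u ≤ y. Since a ≤ u, a ≤ y. e ≤ b, so a + e ≤ y + b. Then a + e + p ≤ y + b + p. Then a + e + p + s ≤ y + b + p + s.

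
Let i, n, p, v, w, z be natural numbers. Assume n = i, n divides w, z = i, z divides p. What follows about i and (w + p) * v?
i divides (w + p) * v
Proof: n = i and n divides w, hence i divides w. z = i and z divides p, therefore i divides p. Since i divides w, i divides w + p. Then i divides (w + p) * v.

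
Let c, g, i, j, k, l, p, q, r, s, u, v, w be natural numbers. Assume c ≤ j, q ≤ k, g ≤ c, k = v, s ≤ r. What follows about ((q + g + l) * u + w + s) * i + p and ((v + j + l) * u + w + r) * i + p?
((q + g + l) * u + w + s) * i + p ≤ ((v + j + l) * u + w + r) * i + p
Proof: Since k = v and q ≤ k, q ≤ v. g ≤ c and c ≤ j, so g ≤ j. Then g + l ≤ j + l. Because q ≤ v, q + g + l ≤ v + j + l. By multiplying by a non-negative, (q + g + l) * u ≤ (v + j + l) * u. Then (q + g + l) * u + w ≤ (v + j + l) * u + w. s ≤ r, so (q + g + l) * u + w + s ≤ (v + j + l) * u + w + r. By multiplying by a non-negative, ((q + g + l) * u + w + s) * i ≤ ((v + j + l) * u + w + r) * i. Then ((q + g + l) * u + w + s) * i + p ≤ ((v + j + l) * u + w + r) * i + p.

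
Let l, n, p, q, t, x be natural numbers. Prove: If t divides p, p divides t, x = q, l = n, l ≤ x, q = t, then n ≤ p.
Since t divides p and p divides t, t = p. From q = t, q = p. x = q and l ≤ x, hence l ≤ q. l = n, so n ≤ q. q = p, so n ≤ p.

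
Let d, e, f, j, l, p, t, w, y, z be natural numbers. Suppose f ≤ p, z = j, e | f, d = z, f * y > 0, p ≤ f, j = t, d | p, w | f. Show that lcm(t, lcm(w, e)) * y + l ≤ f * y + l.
z = j and j = t, thus z = t. p ≤ f and f ≤ p, so p = f. d = z and d | p, hence z | p. Because p = f, z | f. z = t, so t | f. From w | f and e | f, lcm(w, e) | f. t | f, so lcm(t, lcm(w, e)) | f. Then lcm(t, lcm(w, e)) * y | f * y. f * y > 0, so lcm(t, lcm(w, e)) * y ≤ f * y. Then lcm(t, lcm(w, e)) * y + l ≤ f * y + l.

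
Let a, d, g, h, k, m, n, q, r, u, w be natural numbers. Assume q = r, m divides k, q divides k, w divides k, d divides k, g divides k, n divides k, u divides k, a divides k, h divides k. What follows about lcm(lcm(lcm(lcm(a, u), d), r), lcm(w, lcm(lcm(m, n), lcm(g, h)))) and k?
lcm(lcm(lcm(lcm(a, u), d), r), lcm(w, lcm(lcm(m, n), lcm(g, h)))) divides k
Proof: a divides k and u divides k, thus lcm(a, u) divides k. d divides k, so lcm(lcm(a, u), d) divides k. q = r and q divides k, thus r divides k. From lcm(lcm(a, u), d) divides k, lcm(lcm(lcm(a, u), d), r) divides k. m divides k and n divides k, thus lcm(m, n) divides k. g divides k and h divides k, hence lcm(g, h) divides k. lcm(m, n) divides k, so lcm(lcm(m, n), lcm(g, h)) divides k. Since w divides k, lcm(w, lcm(lcm(m, n), lcm(g, h))) divides k. lcm(lcm(lcm(a, u), d), r) divides k, so lcm(lcm(lcm(lcm(a, u), d), r), lcm(w, lcm(lcm(m, n), lcm(g, h)))) divides k.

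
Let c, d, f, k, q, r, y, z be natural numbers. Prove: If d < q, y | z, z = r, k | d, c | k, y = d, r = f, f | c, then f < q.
Because z = r and r = f, z = f. y = d and y | z, thus d | z. Since z = f, d | f. f | c and c | k, therefore f | k. From k | d, f | d. Since d | f, d = f. Since d < q, f < q.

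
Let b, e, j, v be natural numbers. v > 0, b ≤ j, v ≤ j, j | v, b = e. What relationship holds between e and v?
e ≤ v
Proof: j | v and v > 0, thus j ≤ v. Since v ≤ j, j = v. b ≤ j, so b ≤ v. Since b = e, e ≤ v.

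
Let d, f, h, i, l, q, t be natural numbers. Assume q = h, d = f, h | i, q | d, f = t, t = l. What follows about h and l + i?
h | l + i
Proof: Since d = f and f = t, d = t. Since q | d, q | t. Since t = l, q | l. q = h, so h | l. From h | i, h | l + i.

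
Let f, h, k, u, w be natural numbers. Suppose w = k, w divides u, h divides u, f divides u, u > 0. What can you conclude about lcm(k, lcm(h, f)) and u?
lcm(k, lcm(h, f)) ≤ u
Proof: w = k and w divides u, hence k divides u. h divides u and f divides u, so lcm(h, f) divides u. Since k divides u, lcm(k, lcm(h, f)) divides u. u > 0, so lcm(k, lcm(h, f)) ≤ u.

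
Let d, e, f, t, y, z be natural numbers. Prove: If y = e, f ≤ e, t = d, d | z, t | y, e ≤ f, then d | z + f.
e ≤ f and f ≤ e, thus e = f. Because t = d and t | y, d | y. Since y = e, d | e. From e = f, d | f. d | z, so d | z + f.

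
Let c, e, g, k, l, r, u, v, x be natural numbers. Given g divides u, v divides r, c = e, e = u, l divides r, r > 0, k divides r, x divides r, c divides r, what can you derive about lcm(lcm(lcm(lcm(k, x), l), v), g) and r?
lcm(lcm(lcm(lcm(k, x), l), v), g) ≤ r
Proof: k divides r and x divides r, thus lcm(k, x) divides r. Since l divides r, lcm(lcm(k, x), l) divides r. v divides r, so lcm(lcm(lcm(k, x), l), v) divides r. c = e and e = u, hence c = u. Since c divides r, u divides r. Since g divides u, g divides r. lcm(lcm(lcm(k, x), l), v) divides r, so lcm(lcm(lcm(lcm(k, x), l), v), g) divides r. Since r > 0, lcm(lcm(lcm(lcm(k, x), l), v), g) ≤ r.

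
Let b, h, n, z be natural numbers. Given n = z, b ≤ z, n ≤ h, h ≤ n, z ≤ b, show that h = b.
From h ≤ n and n ≤ h, h = n. Since n = z, h = z. z ≤ b and b ≤ z, thus z = b. h = z, so h = b.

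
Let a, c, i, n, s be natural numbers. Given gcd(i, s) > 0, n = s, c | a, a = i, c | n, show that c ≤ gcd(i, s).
a = i and c | a, thus c | i. Because n = s and c | n, c | s. Since c | i, c | gcd(i, s). Since gcd(i, s) > 0, c ≤ gcd(i, s).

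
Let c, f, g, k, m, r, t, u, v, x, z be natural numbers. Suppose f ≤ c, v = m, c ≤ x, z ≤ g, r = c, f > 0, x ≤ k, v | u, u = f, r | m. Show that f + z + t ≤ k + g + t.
Because r = c and r | m, c | m. Because u = f and v | u, v | f. Because v = m, m | f. c | m, so c | f. f > 0, so c ≤ f. f ≤ c, so c = f. c ≤ x and x ≤ k, therefore c ≤ k. c = f, so f ≤ k. Since z ≤ g, f + z ≤ k + g. Then f + z + t ≤ k + g + t.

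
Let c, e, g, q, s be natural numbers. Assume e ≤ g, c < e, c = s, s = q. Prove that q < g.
c = s and s = q, hence c = q. Because c < e and e ≤ g, c < g. Since c = q, q < g.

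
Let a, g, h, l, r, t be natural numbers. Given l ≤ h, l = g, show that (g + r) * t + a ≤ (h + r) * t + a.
Because l = g and l ≤ h, g ≤ h. Then g + r ≤ h + r. Then (g + r) * t ≤ (h + r) * t. Then (g + r) * t + a ≤ (h + r) * t + a.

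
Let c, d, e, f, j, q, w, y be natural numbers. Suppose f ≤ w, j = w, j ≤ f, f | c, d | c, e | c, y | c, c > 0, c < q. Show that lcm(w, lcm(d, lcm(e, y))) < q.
From j = w and j ≤ f, w ≤ f. f ≤ w, so f = w. Since f | c, w | c. From e | c and y | c, lcm(e, y) | c. Because d | c, lcm(d, lcm(e, y)) | c. w | c, so lcm(w, lcm(d, lcm(e, y))) | c. Because c > 0, lcm(w, lcm(d, lcm(e, y))) ≤ c. Since c < q, lcm(w, lcm(d, lcm(e, y))) < q.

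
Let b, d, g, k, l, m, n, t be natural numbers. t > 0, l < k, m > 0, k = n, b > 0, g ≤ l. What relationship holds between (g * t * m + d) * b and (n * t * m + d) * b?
(g * t * m + d) * b < (n * t * m + d) * b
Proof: g ≤ l and l < k, thus g < k. k = n, so g < n. Since t > 0, by multiplying by a positive, g * t < n * t. From m > 0, by multiplying by a positive, g * t * m < n * t * m. Then g * t * m + d < n * t * m + d. From b > 0, by multiplying by a positive, (g * t * m + d) * b < (n * t * m + d) * b.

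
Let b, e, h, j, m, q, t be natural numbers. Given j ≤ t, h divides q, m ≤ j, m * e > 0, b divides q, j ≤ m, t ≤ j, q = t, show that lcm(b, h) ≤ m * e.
Because t ≤ j and j ≤ t, t = j. j ≤ m and m ≤ j, thus j = m. Since t = j, t = m. b divides q and h divides q, thus lcm(b, h) divides q. q = t, so lcm(b, h) divides t. Since t = m, lcm(b, h) divides m. Then lcm(b, h) divides m * e. m * e > 0, so lcm(b, h) ≤ m * e.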